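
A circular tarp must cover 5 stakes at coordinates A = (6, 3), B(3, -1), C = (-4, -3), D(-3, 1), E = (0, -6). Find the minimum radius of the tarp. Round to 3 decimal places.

5.840

A smallest enclosing disk is always determined by at most three of the input points on its boundary.
The minimum enclosing circle is determined by three boundary points: A, C, E.
Their circumcentre is (7/6, -5/18) with r² = 5525/162.
The farthest remaining point D is at distance² 3077/162 ≤ 5525/162.
r = √(5525/162) ≈ 5.840.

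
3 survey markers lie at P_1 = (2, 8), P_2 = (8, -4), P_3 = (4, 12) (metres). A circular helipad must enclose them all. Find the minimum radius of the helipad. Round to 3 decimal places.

Side lengths²: P_1P_2² = 180, P_1P_3² = 20, P_2P_3² = 272.
Since P_2P_3² = 272 ≥ 180 + 20 = 200, the angle opposite P_2P_3 is not acute, so the smallest enclosing circle has P_2P_3 as diameter.
Centre = midpoint of P_2P_3 = (6, 4), r² = 272/4 = 68.
r = √68 ≈ 8.246.

8.246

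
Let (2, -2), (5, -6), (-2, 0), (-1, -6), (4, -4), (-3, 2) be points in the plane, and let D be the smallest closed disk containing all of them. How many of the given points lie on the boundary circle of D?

2

By Welzl's lemma the MEC is supported by two points (diametrically opposite) or three points (on a circumcircle).
The farthest pair is (5, -6)–(-3, 2) with squared distance 128. The circle on this segment as diameter has centre (1, -2) and r² = 128/4 = 32.
Check (2, -2): distance² to centre = 1 ≤ 32, so it lies inside.
All remaining points lie in this disk, and no smaller disk contains both endpoints, so this is the minimum enclosing circle.
The points at distance exactly r from the centre are (5, -6), (-3, 2) — 2 points.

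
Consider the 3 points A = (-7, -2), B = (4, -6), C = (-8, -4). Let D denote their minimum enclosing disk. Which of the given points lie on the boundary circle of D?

B, C

Side lengths²: AB² = 137, AC² = 5, BC² = 148.
Since BC² = 148 ≥ 137 + 5 = 142, the angle opposite BC is not acute, so the smallest enclosing circle has BC as diameter.
Centre = midpoint of BC = (-2, -5), r² = 148/4 = 37.
The points at distance exactly r from the centre are B, C — 2 points.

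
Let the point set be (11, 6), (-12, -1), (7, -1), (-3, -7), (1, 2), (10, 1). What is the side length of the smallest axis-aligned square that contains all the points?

The bounding box has width 23 and height 13.
An axis-aligned square enclosing the set must have side ≥ max(width, height).
So the minimum side is max(23, 13) = 23.

23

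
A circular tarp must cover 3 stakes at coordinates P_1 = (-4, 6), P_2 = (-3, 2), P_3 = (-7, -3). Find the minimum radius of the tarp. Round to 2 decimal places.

Side lengths²: P_1P_2² = 17, P_1P_3² = 90, P_2P_3² = 41.
Since P_1P_3² = 90 ≥ 41 + 17 = 58, the angle opposite P_1P_3 is not acute, so the smallest enclosing circle has P_1P_3 as diameter.
Centre = midpoint of P_1P_3 = (-5.5, 1.5), r² = 90/4 = 22.5.
r = √(22.5) ≈ 4.74.

4.74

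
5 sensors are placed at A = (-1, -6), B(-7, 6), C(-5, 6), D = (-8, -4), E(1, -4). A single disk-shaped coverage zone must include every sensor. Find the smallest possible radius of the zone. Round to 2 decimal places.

A smallest enclosing disk is always determined by at most three of the input points on its boundary.
The farthest pair is A–B with squared distance 180. The circle on this segment as diameter has centre (-4, 0) and r² = 180/4 = 45.
Check C: distance² to centre = 37 ≤ 45, so it lies inside.
All remaining points lie in this disk, and no smaller disk contains both endpoints, so this is the minimum enclosing circle.
r = √45 ≈ 6.71.

6.71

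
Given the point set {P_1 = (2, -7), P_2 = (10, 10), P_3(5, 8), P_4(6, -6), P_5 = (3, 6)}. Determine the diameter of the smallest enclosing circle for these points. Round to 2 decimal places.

The minimum enclosing circle of a finite set is fixed by two of the points (as a diameter) or three (as a circumcircle).
The farthest pair is P_1–P_2 with squared distance 353. The circle on this segment as diameter has centre (6, 1.5) and r² = 353/4 = 88.25.
Check P_3: distance² to centre = 43.25 ≤ 88.25, so it lies inside.
All remaining points lie in this disk, and no smaller disk contains both endpoints, so this is the minimum enclosing circle.
Diameter = 2r = 2√(88.25) ≈ 18.79.

18.79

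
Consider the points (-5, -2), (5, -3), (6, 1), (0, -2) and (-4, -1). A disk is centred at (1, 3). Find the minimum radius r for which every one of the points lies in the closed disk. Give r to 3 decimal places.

7.810

The required radius is the distance from (1, 3) to the farthest point.
Squared distances: 61, 52, 29, 26, 41.
Maximum is 61, attained at (-5, -2).
r = √61 ≈ 7.810.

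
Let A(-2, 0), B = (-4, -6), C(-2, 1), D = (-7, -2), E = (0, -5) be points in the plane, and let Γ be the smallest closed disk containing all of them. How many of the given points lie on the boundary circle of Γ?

By Welzl's lemma the MEC is supported by two points (diametrically opposite) or three points (on a circumcircle).
The minimum enclosing circle is determined by three boundary points: C, D, E.
Their circumcentre is (-19/6, -49/18) with r² = 2465/162.
The farthest remaining point B is at distance² 1853/162 ≤ 2465/162.
The points at distance exactly r from the centre are C, D, E — 3 points.

3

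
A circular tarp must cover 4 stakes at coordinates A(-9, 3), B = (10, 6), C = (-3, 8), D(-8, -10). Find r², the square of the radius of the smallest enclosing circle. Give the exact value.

145

The minimum enclosing circle of a finite set is fixed by two of the points (as a diameter) or three (as a circumcircle).
The farthest pair is B–D with squared distance 580. The circle on this segment as diameter has centre (1, -2) and r² = 580/4 = 145.
Check A: distance² to centre = 125 ≤ 145, so it lies inside.
All remaining points lie in this disk, and no smaller disk contains both endpoints, so this is the minimum enclosing circle.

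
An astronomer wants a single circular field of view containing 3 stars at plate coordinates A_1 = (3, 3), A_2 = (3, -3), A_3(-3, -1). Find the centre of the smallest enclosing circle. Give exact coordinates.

(2/3, 0)

Side lengths²: A_1A_2² = 36, A_1A_3² = 52, A_2A_3² = 40.
Since A_1A_3² = 52 < 40 + 36 = 76, the triangle is acute, so the smallest enclosing circle is the circumcircle.
Circumcentre = (2/3, 0), r² = 130/9.
Centre = (2/3, 0).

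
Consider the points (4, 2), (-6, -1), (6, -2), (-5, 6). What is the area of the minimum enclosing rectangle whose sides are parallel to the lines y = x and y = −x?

In coordinates u = x + y, v = x − y the rectangle is axis-aligned; the map (x,y)→(u,v) scales areas by 2.
u-values: 6, -7, 4, 1; range = 6 − (-7) = 13.
v-values: 2, -5, 8, -11; range = 8 − (-11) = 19.
Area = (13 × 19) / 2 = 123.5.

123.5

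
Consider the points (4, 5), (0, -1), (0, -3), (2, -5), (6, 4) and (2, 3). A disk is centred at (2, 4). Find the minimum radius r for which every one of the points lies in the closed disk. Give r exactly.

The required radius is the distance from (2, 4) to the farthest point.
Squared distances: 5, 29, 53, 81, 16, 1.
Maximum is 81, attained at (2, -5).
r = √81 = 9.

9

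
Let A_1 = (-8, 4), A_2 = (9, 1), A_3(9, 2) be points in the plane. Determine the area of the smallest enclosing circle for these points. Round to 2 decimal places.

Side lengths²: A_1A_2² = 298, A_1A_3² = 293, A_2A_3² = 1.
Since A_1A_2² = 298 ≥ 293 + 1 = 294, the angle opposite A_1A_2 is not acute, so the smallest enclosing circle has A_1A_2 as diameter.
Centre = midpoint of A_1A_2 = (0.5, 2.5), r² = 298/4 = 74.5.
Area = π·r² = π·74.5 ≈ 234.05.

234.05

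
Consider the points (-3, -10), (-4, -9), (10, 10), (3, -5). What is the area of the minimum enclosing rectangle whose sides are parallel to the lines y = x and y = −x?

In coordinates u = x + y, v = x − y the rectangle is axis-aligned; the map (x,y)→(u,v) scales areas by 2.
u-values: -13, -13, 20, -2; range = 20 − (-13) = 33.
v-values: 7, 5, 0, 8; range = 8 − 0 = 8.
Area = (33 × 8) / 2 = 132.

132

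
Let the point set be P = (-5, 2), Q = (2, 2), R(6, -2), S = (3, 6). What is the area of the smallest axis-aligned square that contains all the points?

The bounding box has width 11 and height 8.
An axis-aligned square enclosing the set must have side ≥ max(width, height).
So the minimum side is max(11, 8) = 11.
Area = 11² = 121.

121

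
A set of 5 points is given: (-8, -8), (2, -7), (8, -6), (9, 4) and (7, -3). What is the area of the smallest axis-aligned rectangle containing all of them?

204

x ranges over [-8, 9], width 17.
y ranges over [-8, 4], height 12.
Area = 17 × 12 = 204.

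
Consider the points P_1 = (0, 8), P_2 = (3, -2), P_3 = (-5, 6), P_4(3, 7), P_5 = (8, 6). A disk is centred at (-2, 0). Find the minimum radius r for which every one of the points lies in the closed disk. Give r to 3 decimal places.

The required radius is the distance from (-2, 0) to the farthest point.
Squared distances: 68, 29, 45, 74, 136.
Maximum is 136, attained at P_5.
r = √136 ≈ 11.662.

11.662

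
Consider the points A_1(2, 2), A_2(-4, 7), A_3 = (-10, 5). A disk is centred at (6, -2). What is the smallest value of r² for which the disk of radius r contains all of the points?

The required radius is the distance from (6, -2) to the farthest point.
Squared distances: 32, 181, 305.
Maximum is 305, attained at A_3.

305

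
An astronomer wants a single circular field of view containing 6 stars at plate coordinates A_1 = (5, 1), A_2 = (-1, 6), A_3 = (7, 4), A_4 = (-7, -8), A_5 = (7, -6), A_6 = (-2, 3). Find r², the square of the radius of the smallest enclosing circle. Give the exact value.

85

A smallest enclosing disk is always determined by at most three of the input points on its boundary.
The farthest pair is A_3–A_4 with squared distance 340. The circle on this segment as diameter has centre (0, -2) and r² = 340/4 = 85.
Check A_1: distance² to centre = 34 ≤ 85, so it lies inside.
All remaining points lie in this disk, and no smaller disk contains both endpoints, so this is the minimum enclosing circle.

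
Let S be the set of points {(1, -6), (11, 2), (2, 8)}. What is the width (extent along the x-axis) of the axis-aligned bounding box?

max x = 11, min x = 1, so width = 10.

10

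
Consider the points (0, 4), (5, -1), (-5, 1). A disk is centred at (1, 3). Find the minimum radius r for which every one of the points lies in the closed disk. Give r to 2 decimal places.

6.32

The required radius is the distance from (1, 3) to the farthest point.
Squared distances: 2, 32, 40.
Maximum is 40, attained at (-5, 1).
r = √40 ≈ 6.32.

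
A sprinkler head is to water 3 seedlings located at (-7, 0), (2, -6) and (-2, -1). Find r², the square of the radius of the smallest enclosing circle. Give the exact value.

Call the three points A, B, C in the order given.
Side lengths²: AB² = 117, AC² = 26, BC² = 41.
Since AB² = 117 ≥ 41 + 26 = 67, the angle opposite AB is not acute, so the smallest enclosing circle has AB as diameter.
Centre = midpoint of AB = (-2.5, -3), r² = 117/4 = 29.25.

29.25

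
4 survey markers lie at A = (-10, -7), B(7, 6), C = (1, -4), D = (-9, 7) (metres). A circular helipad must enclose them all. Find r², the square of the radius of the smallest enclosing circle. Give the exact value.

The minimum enclosing circle of a finite set is fixed by two of the points (as a diameter) or three (as a circumcircle).
The farthest pair is A–B with squared distance 458. The circle on this segment as diameter has centre (-1.5, -0.5) and r² = 458/4 = 114.5.
Check C: distance² to centre = 18.5 ≤ 114.5, so it lies inside.
All remaining points lie in this disk, and no smaller disk contains both endpoints, so this is the minimum enclosing circle.

114.5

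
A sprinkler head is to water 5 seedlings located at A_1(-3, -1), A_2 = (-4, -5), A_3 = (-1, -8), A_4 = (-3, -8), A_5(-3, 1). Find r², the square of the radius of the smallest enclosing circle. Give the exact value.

The farthest pair is A_3–A_5 with squared distance 85. The circle on this segment as diameter has centre (-2, -3.5) and r² = 85/4 = 21.25.
Check A_1: distance² to centre = 7.25 ≤ 21.25, so it lies inside.
All remaining points lie in this disk, and no smaller disk contains both endpoints, so this is the minimum enclosing circle.

21.25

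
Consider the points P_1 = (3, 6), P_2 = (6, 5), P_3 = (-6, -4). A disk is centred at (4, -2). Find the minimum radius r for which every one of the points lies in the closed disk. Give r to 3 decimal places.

10.198

The required radius is the distance from (4, -2) to the farthest point.
Squared distances: 65, 53, 104.
Maximum is 104, attained at P_3.
r = √104 ≈ 10.198.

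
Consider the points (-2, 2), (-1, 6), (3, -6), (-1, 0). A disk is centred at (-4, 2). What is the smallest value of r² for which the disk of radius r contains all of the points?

The required radius is the distance from (-4, 2) to the farthest point.
Squared distances: 4, 25, 113, 13.
Maximum is 113, attained at (3, -6).

113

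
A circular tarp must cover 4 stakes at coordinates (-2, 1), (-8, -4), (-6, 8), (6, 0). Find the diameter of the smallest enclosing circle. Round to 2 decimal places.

15.97

The minimum enclosing circle is determined by three boundary points: (-8, -4), (-6, 8), (6, 0).
Their circumcentre is (-1.9, 1.15) with r² = 63.7325.
The farthest remaining point (-2, 1) is at distance² 0.0325 ≤ 63.7325.
Diameter = 2r = 2√(63.7325) ≈ 15.97.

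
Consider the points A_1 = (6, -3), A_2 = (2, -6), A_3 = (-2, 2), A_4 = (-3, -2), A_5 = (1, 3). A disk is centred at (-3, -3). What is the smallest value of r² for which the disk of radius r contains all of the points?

The required radius is the distance from (-3, -3) to the farthest point.
Squared distances: 81, 34, 26, 1, 52.
Maximum is 81, attained at A_1.

81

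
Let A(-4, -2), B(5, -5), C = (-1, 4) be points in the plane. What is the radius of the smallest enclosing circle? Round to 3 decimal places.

Side lengths²: AB² = 90, AC² = 45, BC² = 117.
Since BC² = 117 < 90 + 45 = 135, the triangle is acute, so the smallest enclosing circle is the circumcircle.
Circumcentre = (19/14, -13/14), r² = 2925/98.
r = √(2925/98) ≈ 5.463.

5.463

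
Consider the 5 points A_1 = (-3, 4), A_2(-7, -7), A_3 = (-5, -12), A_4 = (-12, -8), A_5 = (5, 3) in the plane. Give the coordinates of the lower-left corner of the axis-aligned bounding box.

(-12, -12)

x-range [-12, 5], y-range [-12, 4].
The lower-left corner is (-12, -12).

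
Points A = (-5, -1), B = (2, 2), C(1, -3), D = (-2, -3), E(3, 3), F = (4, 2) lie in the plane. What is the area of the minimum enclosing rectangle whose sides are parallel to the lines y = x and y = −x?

In coordinates u = x + y, v = x − y the rectangle is axis-aligned; the map (x,y)→(u,v) scales areas by 2.
u-values: -6, 4, -2, -5, 6, 6; range = 6 − (-6) = 12.
v-values: -4, 0, 4, 1, 0, 2; range = 4 − (-4) = 8.
Area = (12 × 8) / 2 = 48.

48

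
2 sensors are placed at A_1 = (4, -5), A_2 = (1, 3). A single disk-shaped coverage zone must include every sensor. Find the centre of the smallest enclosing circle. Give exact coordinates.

(2.5, -1)

The smallest circle enclosing two points has them as diameter endpoints.
Centre = midpoint = (2.5, -1); r² = |A_1A_2|²/4 = 73/4 = 18.25.
Centre = (2.5, -1).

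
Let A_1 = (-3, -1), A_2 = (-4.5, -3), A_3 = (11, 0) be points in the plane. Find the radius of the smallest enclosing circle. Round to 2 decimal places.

Side lengths²: A_1A_2² = 6.25, A_1A_3² = 197, A_2A_3² = 249.25.
Since A_2A_3² = 249.25 ≥ 197 + 6.25 = 203.25, the angle opposite A_2A_3 is not acute, so the smallest enclosing circle has A_2A_3 as diameter.
Centre = midpoint of A_2A_3 = (3.25, -1.5), r² = 249.25/4 = 62.3125.
r = √(62.3125) ≈ 7.89.

7.89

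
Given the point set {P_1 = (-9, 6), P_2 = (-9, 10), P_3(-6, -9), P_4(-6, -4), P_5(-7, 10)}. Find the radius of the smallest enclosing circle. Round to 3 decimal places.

9.618

The farthest pair is P_2–P_3 with squared distance 370. The circle on this segment as diameter has centre (-7.5, 0.5) and r² = 370/4 = 92.5.
Check P_1: distance² to centre = 32.5 ≤ 92.5, so it lies inside.
All remaining points lie in this disk, and no smaller disk contains both endpoints, so this is the minimum enclosing circle.
r = √(92.5) ≈ 9.618.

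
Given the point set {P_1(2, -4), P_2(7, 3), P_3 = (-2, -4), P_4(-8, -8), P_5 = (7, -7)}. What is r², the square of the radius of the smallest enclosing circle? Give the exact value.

86.5

The minimum enclosing circle of a finite set is fixed by two of the points (as a diameter) or three (as a circumcircle).
The farthest pair is P_2–P_4 with squared distance 346. The circle on this segment as diameter has centre (-0.5, -2.5) and r² = 346/4 = 86.5.
Check P_1: distance² to centre = 8.5 ≤ 86.5, so it lies inside.
All remaining points lie in this disk, and no smaller disk contains both endpoints, so this is the minimum enclosing circle.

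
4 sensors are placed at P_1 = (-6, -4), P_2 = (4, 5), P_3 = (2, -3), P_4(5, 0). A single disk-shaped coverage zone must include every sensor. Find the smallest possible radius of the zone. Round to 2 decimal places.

A smallest enclosing disk is always determined by at most three of the input points on its boundary.
The farthest pair is P_1–P_2 with squared distance 181. The circle on this segment as diameter has centre (-1, 0.5) and r² = 181/4 = 45.25.
Check P_3: distance² to centre = 21.25 ≤ 45.25, so it lies inside.
All remaining points lie in this disk, and no smaller disk contains both endpoints, so this is the minimum enclosing circle.
r = √(45.25) ≈ 6.73.

6.73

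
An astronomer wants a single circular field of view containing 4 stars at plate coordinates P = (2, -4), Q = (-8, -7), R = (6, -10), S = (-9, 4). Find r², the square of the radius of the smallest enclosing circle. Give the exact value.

105.25

By Welzl's lemma the MEC is supported by two points (diametrically opposite) or three points (on a circumcircle).
The farthest pair is R–S with squared distance 421. The circle on this segment as diameter has centre (-1.5, -3) and r² = 421/4 = 105.25.
Check P: distance² to centre = 13.25 ≤ 105.25, so it lies inside.
All remaining points lie in this disk, and no smaller disk contains both endpoints, so this is the minimum enclosing circle.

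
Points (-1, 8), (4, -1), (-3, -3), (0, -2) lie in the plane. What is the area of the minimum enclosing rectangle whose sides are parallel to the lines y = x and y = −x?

91

In coordinates u = x + y, v = x − y the rectangle is axis-aligned; the map (x,y)→(u,v) scales areas by 2.
u-values: 7, 3, -6, -2; range = 7 − (-6) = 13.
v-values: -9, 5, 0, 2; range = 5 − (-9) = 14.
Area = (13 × 14) / 2 = 91.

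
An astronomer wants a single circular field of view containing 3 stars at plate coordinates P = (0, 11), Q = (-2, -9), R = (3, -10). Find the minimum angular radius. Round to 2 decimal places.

10.61

Side lengths²: PQ² = 404, PR² = 450, QR² = 26.
Since PR² = 450 ≥ 404 + 26 = 430, the angle opposite PR is not acute, so the smallest enclosing circle has PR as diameter.
Centre = midpoint of PR = (1.5, 0.5), r² = 450/4 = 112.5.
r = √(112.5) ≈ 10.61.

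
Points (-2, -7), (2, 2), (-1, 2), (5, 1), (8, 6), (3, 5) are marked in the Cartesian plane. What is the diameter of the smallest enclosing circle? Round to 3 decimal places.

16.401

By Welzl's lemma the MEC is supported by two points (diametrically opposite) or three points (on a circumcircle).
The farthest pair is (-2, -7)–(8, 6) with squared distance 269. The circle on this segment as diameter has centre (3, -0.5) and r² = 269/4 = 67.25.
Check (2, 2): distance² to centre = 7.25 ≤ 67.25, so it lies inside.
All remaining points lie in this disk, and no smaller disk contains both endpoints, so this is the minimum enclosing circle.
Diameter = 2r = 2√(67.25) ≈ 16.401.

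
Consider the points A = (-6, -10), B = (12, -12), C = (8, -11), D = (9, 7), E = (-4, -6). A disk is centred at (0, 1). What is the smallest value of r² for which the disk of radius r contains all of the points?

The required radius is the distance from (0, 1) to the farthest point.
Squared distances: 157, 313, 208, 117, 65.
Maximum is 313, attained at B.

313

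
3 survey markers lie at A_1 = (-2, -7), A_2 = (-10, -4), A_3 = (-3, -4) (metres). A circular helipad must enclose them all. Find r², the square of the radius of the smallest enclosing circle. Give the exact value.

18.25

Side lengths²: A_1A_2² = 73, A_1A_3² = 10, A_2A_3² = 49.
Since A_1A_2² = 73 ≥ 49 + 10 = 59, the angle opposite A_1A_2 is not acute, so the smallest enclosing circle has A_1A_2 as diameter.
Centre = midpoint of A_1A_2 = (-6, -5.5), r² = 73/4 = 18.25.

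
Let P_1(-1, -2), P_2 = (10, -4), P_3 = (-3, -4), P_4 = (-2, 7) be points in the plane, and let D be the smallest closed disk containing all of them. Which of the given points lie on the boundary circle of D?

P_2, P_3, P_4

A smallest enclosing disk is always determined by at most three of the input points on its boundary.
The minimum enclosing circle is determined by three boundary points: P_2, P_3, P_4.
Their circumcentre is (3.5, 21/22) with r² = 16165/242.
The farthest remaining point P_1 is at distance² 7013/242 ≤ 16165/242.
The points at distance exactly r from the centre are P_2, P_3, P_4 — 3 points.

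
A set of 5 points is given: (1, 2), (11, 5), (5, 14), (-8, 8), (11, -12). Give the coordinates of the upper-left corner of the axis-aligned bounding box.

(-8, 14)

x-range [-8, 11], y-range [-12, 14].
The upper-left corner is (-8, 14).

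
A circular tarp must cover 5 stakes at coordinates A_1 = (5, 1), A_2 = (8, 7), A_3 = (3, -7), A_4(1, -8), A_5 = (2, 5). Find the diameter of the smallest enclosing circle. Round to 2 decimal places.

A smallest enclosing disk is always determined by at most three of the input points on its boundary.
The farthest pair is A_2–A_4 with squared distance 274. The circle on this segment as diameter has centre (4.5, -0.5) and r² = 274/4 = 68.5.
Check A_1: distance² to centre = 2.5 ≤ 68.5, so it lies inside.
All remaining points lie in this disk, and no smaller disk contains both endpoints, so this is the minimum enclosing circle.
Diameter = 2r = 2√(68.5) ≈ 16.55.

16.55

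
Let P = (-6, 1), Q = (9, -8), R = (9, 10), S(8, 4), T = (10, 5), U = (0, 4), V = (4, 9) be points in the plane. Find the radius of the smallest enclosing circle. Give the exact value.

10.2

A smallest enclosing disk is always determined by at most three of the input points on its boundary.
The minimum enclosing circle is determined by three boundary points: P, Q, R.
Their circumcentre is (4.2, 1) with r² = 104.04.
The farthest remaining point V is at distance² 64.04 ≤ 104.04.
r = √(104.04) = 10.2.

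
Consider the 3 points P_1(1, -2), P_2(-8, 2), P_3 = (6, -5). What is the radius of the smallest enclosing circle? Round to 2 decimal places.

7.83

Side lengths²: P_1P_2² = 97, P_1P_3² = 34, P_2P_3² = 245.
Since P_2P_3² = 245 ≥ 97 + 34 = 131, the angle opposite P_2P_3 is not acute, so the smallest enclosing circle has P_2P_3 as diameter.
Centre = midpoint of P_2P_3 = (-1, -1.5), r² = 245/4 = 61.25.
r = √(61.25) ≈ 7.83.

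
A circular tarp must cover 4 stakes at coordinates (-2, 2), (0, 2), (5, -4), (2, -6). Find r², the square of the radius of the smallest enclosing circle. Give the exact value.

The minimum enclosing circle of a finite set is fixed by two of the points (as a diameter) or three (as a circumcircle).
The minimum enclosing circle is determined by three boundary points: (-2, 2), (5, -4), (2, -6).
Their circumcentre is (1.125, -1.4375) with r² = 21.58203125.
The farthest remaining point (0, 2) is at distance² 13.08203125 ≤ 21.58203125.

21.58203125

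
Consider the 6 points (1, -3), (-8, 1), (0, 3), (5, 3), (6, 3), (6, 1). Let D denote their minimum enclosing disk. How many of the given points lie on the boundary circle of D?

By Welzl's lemma the MEC is supported by two points (diametrically opposite) or three points (on a circumcircle).
The farthest pair is (-8, 1)–(6, 3) with squared distance 200. The circle on this segment as diameter has centre (-1, 2) and r² = 200/4 = 50.
Check (1, -3): distance² to centre = 29 ≤ 50, so it lies inside.
All remaining points lie in this disk, and no smaller disk contains both endpoints, so this is the minimum enclosing circle.
The points at distance exactly r from the centre are (-8, 1), (6, 3), (6, 1) — 3 points.

3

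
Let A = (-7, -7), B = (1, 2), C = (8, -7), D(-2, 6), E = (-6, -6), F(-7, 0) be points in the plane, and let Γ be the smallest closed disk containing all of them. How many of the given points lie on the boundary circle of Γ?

The minimum enclosing circle of a finite set is fixed by two of the points (as a diameter) or three (as a circumcircle).
The minimum enclosing circle is determined by three boundary points: A, C, D.
Their circumcentre is (0.5, -63/26) with r² = 26093/338.
The farthest remaining point F is at distance² 20997/338 ≤ 26093/338.
The points at distance exactly r from the centre are A, C, D — 3 points.

3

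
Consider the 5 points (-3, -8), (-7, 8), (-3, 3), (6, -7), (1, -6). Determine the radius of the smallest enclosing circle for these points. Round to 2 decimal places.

A smallest enclosing disk is always determined by at most three of the input points on its boundary.
The farthest pair is (-7, 8)–(6, -7) with squared distance 394. The circle on this segment as diameter has centre (-0.5, 0.5) and r² = 394/4 = 98.5.
Check (-3, -8): distance² to centre = 78.5 ≤ 98.5, so it lies inside.
All remaining points lie in this disk, and no smaller disk contains both endpoints, so this is the minimum enclosing circle.
r = √(98.5) ≈ 9.92.

9.92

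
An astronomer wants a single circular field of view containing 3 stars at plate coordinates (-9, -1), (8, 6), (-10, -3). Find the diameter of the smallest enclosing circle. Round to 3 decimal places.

20.125

Call the three points A, B, C in the order given.
Side lengths²: AB² = 338, AC² = 5, BC² = 405.
Since BC² = 405 ≥ 338 + 5 = 343, the angle opposite BC is not acute, so the smallest enclosing circle has BC as diameter.
Centre = midpoint of BC = (-1, 1.5), r² = 405/4 = 101.25.
Diameter = 2r = 2√(101.25) ≈ 20.125.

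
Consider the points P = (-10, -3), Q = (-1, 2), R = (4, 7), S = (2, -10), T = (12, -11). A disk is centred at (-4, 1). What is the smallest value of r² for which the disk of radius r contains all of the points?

400

The required radius is the distance from (-4, 1) to the farthest point.
Squared distances: 52, 10, 100, 157, 400.
Maximum is 400, attained at T.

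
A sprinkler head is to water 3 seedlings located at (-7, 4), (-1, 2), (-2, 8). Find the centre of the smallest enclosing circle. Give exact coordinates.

Call the three points A, B, C in the order given.
Side lengths²: AB² = 40, AC² = 41, BC² = 37.
Since AC² = 41 < 40 + 37 = 77, the triangle is acute, so the smallest enclosing circle is the circumcircle.
Circumcentre = (-117/34, 159/34), r² = 7585/578.
Centre = (-117/34, 159/34).

(-117/34, 159/34)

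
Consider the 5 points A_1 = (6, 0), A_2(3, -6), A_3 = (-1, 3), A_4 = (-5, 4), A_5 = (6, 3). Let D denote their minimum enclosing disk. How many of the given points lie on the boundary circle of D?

3

By Welzl's lemma the MEC is supported by two points (diametrically opposite) or three points (on a circumcircle).
The minimum enclosing circle is determined by three boundary points: A_2, A_4, A_5.
Their circumcentre is (3/17, -1/17) with r² = 12505/289.
The farthest remaining point A_1 is at distance² 9802/289 ≤ 12505/289.
The points at distance exactly r from the centre are A_2, A_4, A_5 — 3 points.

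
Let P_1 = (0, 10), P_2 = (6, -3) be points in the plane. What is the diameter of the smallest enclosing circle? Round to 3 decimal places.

The smallest circle enclosing two points has them as diameter endpoints.
Centre = midpoint = (3, 3.5); r² = |P_1P_2|²/4 = 205/4 = 51.25.
Diameter = 2r = 2√(51.25) ≈ 14.318.

14.318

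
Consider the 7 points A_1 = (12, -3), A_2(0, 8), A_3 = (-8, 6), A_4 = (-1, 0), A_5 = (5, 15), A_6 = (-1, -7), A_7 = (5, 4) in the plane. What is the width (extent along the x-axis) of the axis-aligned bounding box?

20

max x = 12, min x = -8, so width = 20.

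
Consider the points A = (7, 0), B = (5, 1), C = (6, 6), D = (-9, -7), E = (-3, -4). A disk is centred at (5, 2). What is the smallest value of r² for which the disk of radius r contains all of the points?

The required radius is the distance from (5, 2) to the farthest point.
Squared distances: 8, 1, 17, 277, 100.
Maximum is 277, attained at D.

277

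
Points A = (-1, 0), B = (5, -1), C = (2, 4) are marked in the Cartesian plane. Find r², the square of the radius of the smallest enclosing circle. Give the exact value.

15725/1458

Side lengths²: AB² = 37, AC² = 25, BC² = 34.
Since AB² = 37 < 34 + 25 = 59, the triangle is acute, so the smallest enclosing circle is the circumcircle.
Circumcentre = (119/54, 13/18), r² = 15725/1458.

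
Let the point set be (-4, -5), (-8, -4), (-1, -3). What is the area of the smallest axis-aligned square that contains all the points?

49

The bounding box has width 7 and height 2.
An axis-aligned square enclosing the set must have side ≥ max(width, height).
So the minimum side is max(7, 2) = 7.
Area = 7² = 49.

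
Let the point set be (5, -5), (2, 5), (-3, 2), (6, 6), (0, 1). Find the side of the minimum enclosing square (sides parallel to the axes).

The bounding box has width 9 and height 11.
An axis-aligned square enclosing the set must have side ≥ max(width, height).
So the minimum side is max(9, 11) = 11.

11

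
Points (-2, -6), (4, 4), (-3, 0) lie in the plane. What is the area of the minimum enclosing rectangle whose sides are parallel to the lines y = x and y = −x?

56

In coordinates u = x + y, v = x − y the rectangle is axis-aligned; the map (x,y)→(u,v) scales areas by 2.
u-values: -8, 8, -3; range = 8 − (-8) = 16.
v-values: 4, 0, -3; range = 4 − (-3) = 7.
Area = (16 × 7) / 2 = 56.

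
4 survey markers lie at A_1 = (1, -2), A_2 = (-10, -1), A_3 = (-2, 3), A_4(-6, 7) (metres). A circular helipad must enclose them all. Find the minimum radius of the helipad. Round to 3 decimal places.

6.122

The minimum enclosing circle is determined by three boundary points: A_1, A_2, A_4.
Their circumcentre is (-98/23, 26/23) with r² = 19825/529.
The farthest remaining point A_3 is at distance² 4553/529 ≤ 19825/529.
r = √(19825/529) ≈ 6.122.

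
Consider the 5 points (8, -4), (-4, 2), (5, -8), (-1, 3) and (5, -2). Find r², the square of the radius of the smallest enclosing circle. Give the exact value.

The minimum enclosing circle of a finite set is fixed by two of the points (as a diameter) or three (as a circumcircle).
The minimum enclosing circle is determined by three boundary points: (8, -4), (-4, 2), (5, -8).
Their circumcentre is (31/22, -24/11) with r² = 22625/484.
The farthest remaining point (-1, 3) is at distance² 15805/484 ≤ 22625/484.

22625/484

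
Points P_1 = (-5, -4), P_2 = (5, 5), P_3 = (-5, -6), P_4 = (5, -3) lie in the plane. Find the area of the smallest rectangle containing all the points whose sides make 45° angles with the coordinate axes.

94.5

In coordinates u = x + y, v = x − y the rectangle is axis-aligned; the map (x,y)→(u,v) scales areas by 2.
u-values: -9, 10, -11, 2; range = 10 − (-11) = 21.
v-values: -1, 0, 1, 8; range = 8 − (-1) = 9.
Area = (21 × 9) / 2 = 94.5.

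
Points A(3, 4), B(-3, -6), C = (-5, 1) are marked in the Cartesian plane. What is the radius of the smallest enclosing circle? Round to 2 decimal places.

Side lengths²: AB² = 136, AC² = 73, BC² = 53.
Since AB² = 136 ≥ 73 + 53 = 126, the angle opposite AB is not acute, so the smallest enclosing circle has AB as diameter.
Centre = midpoint of AB = (0, -1), r² = 136/4 = 34.
r = √34 ≈ 5.83.

5.83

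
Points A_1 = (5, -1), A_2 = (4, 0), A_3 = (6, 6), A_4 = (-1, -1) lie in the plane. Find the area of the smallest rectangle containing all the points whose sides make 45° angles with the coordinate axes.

In coordinates u = x + y, v = x − y the rectangle is axis-aligned; the map (x,y)→(u,v) scales areas by 2.
u-values: 4, 4, 12, -2; range = 12 − (-2) = 14.
v-values: 6, 4, 0, 0; range = 6 − 0 = 6.
Area = (14 × 6) / 2 = 42.

42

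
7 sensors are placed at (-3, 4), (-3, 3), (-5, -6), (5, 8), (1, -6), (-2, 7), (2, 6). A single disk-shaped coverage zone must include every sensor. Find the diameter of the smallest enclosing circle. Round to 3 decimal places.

A smallest enclosing disk is always determined by at most three of the input points on its boundary.
The farthest pair is (-5, -6)–(5, 8) with squared distance 296. The circle on this segment as diameter has centre (0, 1) and r² = 296/4 = 74.
Check (-3, 4): distance² to centre = 18 ≤ 74, so it lies inside.
All remaining points lie in this disk, and no smaller disk contains both endpoints, so this is the minimum enclosing circle.
Diameter = 2r = 2√74 ≈ 17.205.

17.205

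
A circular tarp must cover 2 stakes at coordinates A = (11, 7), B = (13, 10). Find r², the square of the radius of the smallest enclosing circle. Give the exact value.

3.25

The smallest circle enclosing two points has them as diameter endpoints.
Centre = midpoint = (12, 8.5); r² = |AB|²/4 = 13/4 = 3.25.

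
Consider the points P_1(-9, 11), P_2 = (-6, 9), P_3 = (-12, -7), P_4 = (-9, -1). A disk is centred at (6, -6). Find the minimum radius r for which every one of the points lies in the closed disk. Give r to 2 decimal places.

22.67

The required radius is the distance from (6, -6) to the farthest point.
Squared distances: 514, 369, 325, 250.
Maximum is 514, attained at P_1.
r = √514 ≈ 22.67.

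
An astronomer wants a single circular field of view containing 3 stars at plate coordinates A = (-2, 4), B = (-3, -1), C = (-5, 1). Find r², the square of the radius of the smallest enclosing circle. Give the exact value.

Side lengths²: AB² = 26, AC² = 18, BC² = 8.
Since AB² = 26 ≥ 18 + 8 = 26, the angle opposite AB is not acute, so the smallest enclosing circle has AB as diameter.
Centre = midpoint of AB = (-2.5, 1.5), r² = 26/4 = 6.5.

6.5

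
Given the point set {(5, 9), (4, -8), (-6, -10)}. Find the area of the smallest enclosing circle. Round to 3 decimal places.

378.562

Call the three points A, B, C in the order given.
Side lengths²: AB² = 290, AC² = 482, BC² = 104.
Since AC² = 482 ≥ 290 + 104 = 394, the angle opposite AC is not acute, so the smallest enclosing circle has AC as diameter.
Centre = midpoint of AC = (-0.5, -0.5), r² = 482/4 = 120.5.
Area = π·r² = π·120.5 ≈ 378.562.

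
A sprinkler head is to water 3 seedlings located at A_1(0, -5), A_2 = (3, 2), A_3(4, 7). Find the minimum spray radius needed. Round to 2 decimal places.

Side lengths²: A_1A_2² = 58, A_1A_3² = 160, A_2A_3² = 26.
Since A_1A_3² = 160 ≥ 58 + 26 = 84, the angle opposite A_1A_3 is not acute, so the smallest enclosing circle has A_1A_3 as diameter.
Centre = midpoint of A_1A_3 = (2, 1), r² = 160/4 = 40.
r = √40 ≈ 6.32.

6.32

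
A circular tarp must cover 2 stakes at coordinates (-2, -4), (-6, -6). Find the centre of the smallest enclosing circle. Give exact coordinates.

(-4, -5)

The smallest circle enclosing two points has them as diameter endpoints.
Centre = midpoint = (-4, -5); r² = |(-2, -4)−(-6, -6)|²/4 = 20/4 = 5.
Centre = (-4, -5).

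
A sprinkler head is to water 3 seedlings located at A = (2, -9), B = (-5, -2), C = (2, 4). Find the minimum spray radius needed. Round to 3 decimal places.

6.519

Side lengths²: AB² = 98, AC² = 169, BC² = 85.
Since AC² = 169 < 98 + 85 = 183, the triangle is acute, so the smallest enclosing circle is the circumcircle.
Circumcentre = (1.5, -2.5), r² = 42.5.
r = √(42.5) ≈ 6.519.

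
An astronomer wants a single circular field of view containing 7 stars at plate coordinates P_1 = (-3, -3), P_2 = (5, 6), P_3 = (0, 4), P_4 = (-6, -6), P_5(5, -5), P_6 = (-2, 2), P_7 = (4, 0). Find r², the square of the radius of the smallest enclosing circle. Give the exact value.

The minimum enclosing circle of a finite set is fixed by two of the points (as a diameter) or three (as a circumcircle).
The farthest pair is P_2–P_4 with squared distance 265. The circle on this segment as diameter has centre (-0.5, 0) and r² = 265/4 = 66.25.
Check P_1: distance² to centre = 15.25 ≤ 66.25, so it lies inside.
All remaining points lie in this disk, and no smaller disk contains both endpoints, so this is the minimum enclosing circle.

66.25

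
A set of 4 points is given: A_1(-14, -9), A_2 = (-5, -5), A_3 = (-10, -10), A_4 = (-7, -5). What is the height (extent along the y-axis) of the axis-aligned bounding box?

max y = -5, min y = -10, so height = 5.

5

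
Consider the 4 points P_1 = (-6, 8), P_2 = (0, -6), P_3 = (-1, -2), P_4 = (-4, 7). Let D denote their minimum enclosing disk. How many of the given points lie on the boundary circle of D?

2

The farthest pair is P_1–P_2 with squared distance 232. The circle on this segment as diameter has centre (-3, 1) and r² = 232/4 = 58.
Check P_3: distance² to centre = 13 ≤ 58, so it lies inside.
All remaining points lie in this disk, and no smaller disk contains both endpoints, so this is the minimum enclosing circle.
The points at distance exactly r from the centre are P_1, P_2 — 2 points.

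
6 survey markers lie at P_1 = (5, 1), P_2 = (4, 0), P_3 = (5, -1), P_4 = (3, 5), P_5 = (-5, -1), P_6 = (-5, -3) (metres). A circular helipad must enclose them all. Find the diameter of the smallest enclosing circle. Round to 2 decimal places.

11.40

By Welzl's lemma the MEC is supported by two points (diametrically opposite) or three points (on a circumcircle).
The minimum enclosing circle is determined by three boundary points: P_3, P_4, P_6.
Their circumcentre is (-0.5, 0.5) with r² = 32.5.
The farthest remaining point P_1 is at distance² 30.5 ≤ 32.5.
Diameter = 2r = 2√(32.5) ≈ 11.40.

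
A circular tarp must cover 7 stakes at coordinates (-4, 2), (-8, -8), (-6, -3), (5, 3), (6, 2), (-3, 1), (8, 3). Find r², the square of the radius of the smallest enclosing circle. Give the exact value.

The minimum enclosing circle of a finite set is fixed by two of the points (as a diameter) or three (as a circumcircle).
The farthest pair is (-8, -8)–(8, 3) with squared distance 377. The circle on this segment as diameter has centre (0, -2.5) and r² = 377/4 = 94.25.
Check (-4, 2): distance² to centre = 36.25 ≤ 94.25, so it lies inside.
All remaining points lie in this disk, and no smaller disk contains both endpoints, so this is the minimum enclosing circle.

94.25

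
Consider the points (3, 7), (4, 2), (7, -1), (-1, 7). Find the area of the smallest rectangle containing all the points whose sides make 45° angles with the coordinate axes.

32

In coordinates u = x + y, v = x − y the rectangle is axis-aligned; the map (x,y)→(u,v) scales areas by 2.
u-values: 10, 6, 6, 6; range = 10 − 6 = 4.
v-values: -4, 2, 8, -8; range = 8 − (-8) = 16.
Area = (4 × 16) / 2 = 32.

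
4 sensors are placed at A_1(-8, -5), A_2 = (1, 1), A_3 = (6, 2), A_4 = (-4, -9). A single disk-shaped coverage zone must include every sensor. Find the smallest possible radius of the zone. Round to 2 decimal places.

The minimum enclosing circle of a finite set is fixed by two of the points (as a diameter) or three (as a circumcircle).
The minimum enclosing circle is determined by three boundary points: A_1, A_3, A_4.
Their circumcentre is (-5/6, -11/6) with r² = 1105/18.
The farthest remaining point A_2 is at distance² 205/18 ≤ 1105/18.
r = √(1105/18) ≈ 7.84.

7.84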